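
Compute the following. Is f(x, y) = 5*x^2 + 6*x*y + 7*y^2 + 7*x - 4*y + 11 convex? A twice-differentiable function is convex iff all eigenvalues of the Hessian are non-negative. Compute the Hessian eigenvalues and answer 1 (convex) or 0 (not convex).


The Hessian of f(x,y) = 5*x^2 + 6*x*y + 7*y^2 + 7*x - 4*y + 11 is:
H = [[10, 6], [6, 14]]
Trace = 10 + 14 = 24
Determinant = 10*14 - (6)^2 = 104
Discriminant = (24)^2 - 4*104 = 160.0
Eigenvalues: lambda_1 = 5.6754, lambda_2 = 18.3246
The function is convex.

1


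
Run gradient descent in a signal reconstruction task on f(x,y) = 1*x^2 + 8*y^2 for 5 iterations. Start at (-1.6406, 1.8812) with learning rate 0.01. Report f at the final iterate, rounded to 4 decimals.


Gradient descent on f(x,y) = 1*x^2 + 8*y^2.
Starting point: (-1.6406, 1.8812), alpha = 0.01
Step 1: grad_x = 2*1*-1.6406 = -3.2812, grad_y = 2*8*1.8812 = 30.0992
  x_1 = -1.6406 - 0.01*-3.2812 = -1.6078
  y_1 = 1.8812 - 0.01*30.0992 = 1.5802
Step 2: grad_x = 2*1*-1.6078 = -3.2156, grad_y = 2*8*1.5802 = 25.2833
  x_2 = -1.6078 - 0.01*-3.2156 = -1.5756
  y_2 = 1.5802 - 0.01*25.2833 = 1.3274
Step 3: grad_x = 2*1*-1.5756 = -3.1513, grad_y = 2*8*1.3274 = 21.238
  x_3 = -1.5756 - 0.01*-3.1513 = -1.5441
  y_3 = 1.3274 - 0.01*21.238 = 1.115
Step 4: grad_x = 2*1*-1.5441 = -3.0882, grad_y = 2*8*1.115 = 17.8399
  x_4 = -1.5441 - 0.01*-3.0882 = -1.5132
  y_4 = 1.115 - 0.01*17.8399 = 0.9366
Step 5: grad_x = 2*1*-1.5132 = -3.0265, grad_y = 2*8*0.9366 = 14.9855
  x_5 = -1.5132 - 0.01*-3.0265 = -1.483
  y_5 = 0.9366 - 0.01*14.9855 = 0.7867
f(-1.483, 0.7867) = 1*(-1.483)^2 + 8*0.7867^2 = 7.1509


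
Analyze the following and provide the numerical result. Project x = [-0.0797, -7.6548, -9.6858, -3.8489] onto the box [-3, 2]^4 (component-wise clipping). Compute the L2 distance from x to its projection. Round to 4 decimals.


Project each component onto [-3, 2].
clip(-0.0797) = -0.0797, clip(-7.6548) = -3.0, clip(-9.6858) = -3.0, clip(-3.8489) = -3.0
Projection = [-0.0797, -3.0, -3.0, -3.0]
Squared diffs: [0.0, 21.6672, 44.6999, 0.7206]
Distance = sqrt(67.0877) = 8.1907


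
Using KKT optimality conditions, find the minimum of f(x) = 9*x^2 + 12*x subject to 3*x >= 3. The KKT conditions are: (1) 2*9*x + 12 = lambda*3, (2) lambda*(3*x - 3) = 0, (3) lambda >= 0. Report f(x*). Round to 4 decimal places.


Step 1: Try lambda = 0 (constraint inactive).
x_unc = -12/(2*9) = -0.6667
Check: 3*-0.6667 = -2.0001 < 3 -- violated!
Step 2: Constraint must be active: 3*x = 3
x* = 3/3 = 1.0
lambda = (2*9*1.0 + 12)/3 = 10.0
Step 3: Compute optimal value.
f(x*) = 9*1.0^2 + 12*1.0 = 21.0


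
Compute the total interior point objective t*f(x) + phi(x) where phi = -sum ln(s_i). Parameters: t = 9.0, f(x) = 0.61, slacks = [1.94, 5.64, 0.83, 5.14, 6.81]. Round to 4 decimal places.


Step 1: Compute log-barrier.
ln values: [0.6627, 1.7299, -0.1863, 1.6371, 1.9184]
phi = -(0.6627 + 1.7299 - 0.1863 + 1.6371 + 1.9184) = -5.7617
Step 2: Compute augmented objective.
t*f(x) = 9.0*0.61 = 5.49
Total = 5.49 - 5.7617 = -0.2717


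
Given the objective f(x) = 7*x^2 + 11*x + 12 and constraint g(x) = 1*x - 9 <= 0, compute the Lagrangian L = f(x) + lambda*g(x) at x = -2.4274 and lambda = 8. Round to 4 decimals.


Step 1: Evaluate f(x).
f(-2.4274) = 7*(-2.4274)^2 + 11*(-2.4274) + 12 = 26.5445
Step 2: Evaluate g(x).
g(-2.4274) = 1*-2.4274 - 9 = -11.4274
Step 3: Compute Lagrangian.
L = 26.5445 + 8*-11.4274 = -64.8747


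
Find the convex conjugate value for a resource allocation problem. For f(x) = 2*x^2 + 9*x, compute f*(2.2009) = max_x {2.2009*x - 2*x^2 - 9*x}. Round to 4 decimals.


f*(y) = sup_x {y*x - a*x^2 - b*x} = sup_x {(y-b)*x - a*x^2}
FOC: (y - b) - 2a*x = 0 => x* = (y - b)/(2a)
x* = (2.2009 - 9)/(2*2) = -1.6998
f*(2.2009) = (y-b)^2/(4a) = (2.2009 - 9)^2/(4*2)
= 46.2278/8 = 5.7785


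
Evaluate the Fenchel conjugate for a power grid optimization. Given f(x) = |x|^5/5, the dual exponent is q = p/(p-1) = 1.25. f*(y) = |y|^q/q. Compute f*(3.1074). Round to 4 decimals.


The conjugate exponent q satisfies 1/p + 1/q = 1.
p = 5, so q = 5/(5 - 1) = 1.25
|y|^q = 3.1074^1.25 = 4.1257
f*(3.1074) = 4.1257 / 1.25 = 3.3006


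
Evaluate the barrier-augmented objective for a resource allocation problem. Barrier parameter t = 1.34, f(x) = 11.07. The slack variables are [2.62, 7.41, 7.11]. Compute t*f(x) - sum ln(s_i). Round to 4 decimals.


Step 1: Compute log-barrier.
ln values: [0.9632, 2.0028, 1.9615]
phi = -(0.9632 + 2.0028 + 1.9615) = -4.9275
Step 2: Compute augmented objective.
t*f(x) = 1.34*11.07 = 14.8338
Total = 14.8338 - 4.9275 = 9.9063


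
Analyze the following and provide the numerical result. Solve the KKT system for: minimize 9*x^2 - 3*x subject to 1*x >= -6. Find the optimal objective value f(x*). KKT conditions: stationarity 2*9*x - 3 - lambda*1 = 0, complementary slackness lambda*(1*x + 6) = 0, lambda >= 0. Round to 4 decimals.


Step 1: Try lambda = 0 (constraint inactive).
Stationarity: 2*9*x - 3 = 0
x* = 3/(2*9) = 1/6 = 0.1667 (rounded; the exact value 1/6 is used below)
Check constraint: 1*0.1667 = 0.1667 >= -6 -- satisfied.
Step 2: Compute optimal value.
f(x*) = 9*(1/6)^2 - 3*(1/6) = -0.25


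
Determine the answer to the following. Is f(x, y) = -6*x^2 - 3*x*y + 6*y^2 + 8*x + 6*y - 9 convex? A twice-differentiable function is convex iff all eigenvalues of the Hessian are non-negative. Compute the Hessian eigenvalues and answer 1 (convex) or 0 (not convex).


The Hessian of f(x,y) = -6*x^2 - 3*x*y + 6*y^2 + 8*x + 6*y - 9 is:
H = [[-12, -3], [-3, 12]]
Trace = -12 + 12 = 0
Determinant = -12*12 - (-3)^2 = -153
Discriminant = (0)^2 - 4*-153 = 612.0
Eigenvalues: lambda_1 = -12.3693, lambda_2 = 12.3693
The function is not convex.

0


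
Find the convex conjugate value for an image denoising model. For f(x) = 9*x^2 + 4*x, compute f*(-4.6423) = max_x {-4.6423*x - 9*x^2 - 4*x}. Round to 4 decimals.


f*(y) = sup_x {y*x - a*x^2 - b*x} = sup_x {(y-b)*x - a*x^2}
FOC: (y - b) - 2a*x = 0 => x* = (y - b)/(2a)
x* = (-4.6423 - 4)/(2*9) = -0.4801
f*(-4.6423) = (y-b)^2/(4a) = (-4.6423 - 4)^2/(4*9)
= 74.6893/36 = 2.0747


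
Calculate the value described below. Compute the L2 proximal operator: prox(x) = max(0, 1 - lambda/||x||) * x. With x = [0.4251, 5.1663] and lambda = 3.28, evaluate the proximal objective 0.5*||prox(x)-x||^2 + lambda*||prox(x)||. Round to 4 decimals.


Step 1: Compute ||x||.
||x|| = 5.1838
Step 2: Compute scaling factor.
scale = max(0, 1 - 3.28/5.1838) = 0.3673
Step 3: prox(x) = [0.1561, 1.8973]
||prox(x)|| = 1.9038
Step 4: Proximal objective.
0.5*||prox-x||^2 = 5.3792
lambda*||prox|| = 6.2445
Total = 11.6235


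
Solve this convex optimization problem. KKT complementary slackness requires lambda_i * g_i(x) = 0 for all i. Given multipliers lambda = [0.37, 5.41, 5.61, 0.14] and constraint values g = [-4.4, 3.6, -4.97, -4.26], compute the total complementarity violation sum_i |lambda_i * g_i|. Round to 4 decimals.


KKT complementary slackness check:
lambda_1 * g_1 = 0.37 * -4.4 = -1.628
lambda_2 * g_2 = 5.41 * 3.6 = 19.476
lambda_3 * g_3 = 5.61 * -4.97 = -27.8817
lambda_4 * g_4 = 0.14 * -4.26 = -0.5964
Total violation = 1.628 + 19.476 + 27.8817 + 0.5964 = 49.5821


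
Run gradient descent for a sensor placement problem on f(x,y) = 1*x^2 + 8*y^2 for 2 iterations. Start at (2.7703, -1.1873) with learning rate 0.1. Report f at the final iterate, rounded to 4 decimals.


Gradient descent on f(x,y) = 1*x^2 + 8*y^2.
Starting point: (2.7703, -1.1873), alpha = 0.1
Step 1: grad_x = 2*1*2.7703 = 5.5406, grad_y = 2*8*-1.1873 = -18.9968
  x_1 = 2.7703 - 0.1*5.5406 = 2.2162
  y_1 = -1.1873 - 0.1*-18.9968 = 0.7124
Step 2: grad_x = 2*1*2.2162 = 4.4325, grad_y = 2*8*0.7124 = 11.3981
  x_2 = 2.2162 - 0.1*4.4325 = 1.773
  y_2 = 0.7124 - 0.1*11.3981 = -0.4274
f(1.773, -0.4274) = 1*1.773^2 + 8*(-0.4274)^2 = 4.6051


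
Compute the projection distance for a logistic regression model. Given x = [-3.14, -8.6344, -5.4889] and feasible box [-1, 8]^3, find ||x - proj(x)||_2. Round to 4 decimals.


Project each component onto [-1, 8].
clip(-3.14) = -1.0, clip(-8.6344) = -1.0, clip(-5.4889) = -1.0
Projection = [-1.0, -1.0, -1.0]
Squared diffs: [4.5796, 58.2841, 20.1502]
Distance = sqrt(83.0139) = 9.1112


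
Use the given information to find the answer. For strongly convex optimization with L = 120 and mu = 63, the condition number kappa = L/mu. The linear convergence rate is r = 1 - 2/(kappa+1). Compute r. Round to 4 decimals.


Step 1: Compute the condition number.
kappa = L/mu = 120/63 = 1.9048
Step 2: Compute the convergence rate.
r = 1 - 2/(kappa + 1) = 1 - 2*mu/(L + mu) = (L - mu)/(L + mu) = 57/183 = 0.3115


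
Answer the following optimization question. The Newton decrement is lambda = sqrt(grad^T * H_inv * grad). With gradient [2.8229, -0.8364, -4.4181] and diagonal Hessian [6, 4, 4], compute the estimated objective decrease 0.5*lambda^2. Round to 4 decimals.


Step 1: H is diagonal, so H^(-1) * g = [0.4705, -0.2091, -1.1045].
Step 2: g^T H^(-1) g = sum_i g_i^2 / H_ii
  = (2.8229)^2/6 + (-0.8364)^2/4 + (-4.4181)^2/4
  = 1.3281 + 0.1749 + 4.8799 = 6.3829
Step 3: Objective decrease = 0.5 * g^T H^(-1) g = 3.1915


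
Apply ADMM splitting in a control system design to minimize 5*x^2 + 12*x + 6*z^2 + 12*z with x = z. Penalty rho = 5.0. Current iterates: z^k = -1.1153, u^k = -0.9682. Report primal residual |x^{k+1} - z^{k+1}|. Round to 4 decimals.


ADMM iteration with rho = 5.0, z^k = -1.1153, u^k = -0.9682
Step 1: x-update.
Minimize 5*x^2 + 12*x + (5.0/2)*(x + 1.1153 - 0.9682)^2
FOC: (2*5 + 5.0)*x = -12 + 5.0*(-1.1153 + 0.9682)
x^{k+1} = -0.849
Step 2: z-update.
Minimize 6*z^2 + 12*z + (5.0/2)*(-0.849 - z - 0.9682)^2
FOC: (2*6 + 5.0)*z = -12 + 5.0*(-0.849 - 0.9682)
z^{k+1} = -1.2404
Step 3: u-update.
u^{k+1} = -0.9682 - 0.849 + 1.2404 = -0.5769
Step 4: Primal residual = |-0.849 + 1.2404| = 0.3913


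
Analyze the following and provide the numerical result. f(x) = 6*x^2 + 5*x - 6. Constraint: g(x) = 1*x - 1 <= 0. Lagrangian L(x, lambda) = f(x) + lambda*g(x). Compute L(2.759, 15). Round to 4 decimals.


Step 1: Evaluate f(x).
f(2.759) = 6*2.759^2 + 5*2.759 - 6 = 53.4675
Step 2: Evaluate g(x).
g(2.759) = 1*2.759 - 1 = 1.759
Step 3: Compute Lagrangian.
L = 53.4675 + 15*1.759 = 79.8525


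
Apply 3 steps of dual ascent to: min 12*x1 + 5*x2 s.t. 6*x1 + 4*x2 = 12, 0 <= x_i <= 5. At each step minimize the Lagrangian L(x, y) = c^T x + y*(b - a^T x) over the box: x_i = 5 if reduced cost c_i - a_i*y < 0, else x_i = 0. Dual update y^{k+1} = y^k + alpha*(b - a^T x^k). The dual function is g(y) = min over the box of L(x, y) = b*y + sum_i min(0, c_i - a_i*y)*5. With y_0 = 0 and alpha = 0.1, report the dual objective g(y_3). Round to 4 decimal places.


Dual ascent for LP: min 12*x1 + 5*x2, 6*x1 + 4*x2 = 12, 0 <= x_i <= 5
Step 1: y^k = 0.0, reduced costs: (12.0, 5.0)
  x^k = (0.0, 0.0), subgradient = b - a^T x = 12.0
  y^{k+1} = 0.0 + 0.1*12.0 = 1.2
Step 2: y^k = 1.2, reduced costs: (4.8, 0.2)
  x^k = (0.0, 0.0), subgradient = b - a^T x = 12.0
  y^{k+1} = 1.2 + 0.1*12.0 = 2.4
Step 3: y^k = 2.4, reduced costs: (-2.4, -4.6)
  x^k = (5.0, 5.0), subgradient = b - a^T x = -38.0
  y^{k+1} = 2.4 + 0.1*-38.0 = -1.4
Dual objective at y_3 = -1.4: reduced costs (20.4, 10.6), box minimizer x = (0.0, 0.0)
g(y_3) = b*y + (c1 - a1*y)*x1 + (c2 - a2*y)*x2 = 12*(-1.4) + 20.4*0.0 + 10.6*0.0 = -16.8 + 0.0 + 0.0 = -16.8


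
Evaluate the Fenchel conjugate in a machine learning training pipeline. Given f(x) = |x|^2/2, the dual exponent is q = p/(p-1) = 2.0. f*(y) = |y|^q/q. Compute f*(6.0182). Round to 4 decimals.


The conjugate exponent q satisfies 1/p + 1/q = 1.
p = 2, so q = 2/(2 - 1) = 2.0
|y|^q = 6.0182^2.0 = 36.2187
f*(6.0182) = 36.2187 / 2.0 = 18.1094


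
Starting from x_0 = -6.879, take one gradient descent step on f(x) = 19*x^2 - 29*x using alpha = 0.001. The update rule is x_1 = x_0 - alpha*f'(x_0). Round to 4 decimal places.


We compute the gradient at x_0 and apply the update.
f'(x) = 38*x - 29
f'(-6.879) = 38*-6.879 - 29 = -290.402
x_1 = -6.879 - 0.001*-290.402 = -6.5886


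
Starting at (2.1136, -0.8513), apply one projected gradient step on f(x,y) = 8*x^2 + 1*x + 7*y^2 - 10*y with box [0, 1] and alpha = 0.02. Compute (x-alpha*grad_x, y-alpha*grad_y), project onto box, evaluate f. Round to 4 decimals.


Step 1: Compute gradient at (2.1136, -0.8513).
grad_x = 2*8*2.1136 + 1 = 34.8176
grad_y = 2*7*-0.8513 - 10 = -21.9182
Step 2: Gradient step.
x_raw = 2.1136 - 0.02*34.8176 = 1.4172
y_raw = -0.8513 - 0.02*-21.9182 = -0.4129
Step 3: Project onto [0, 1].
x_proj = clip(1.4172) = 1.0
y_proj = clip(-0.4129) = 0.0
Step 4: Evaluate f.
f(1.0, 0.0) = 9.0


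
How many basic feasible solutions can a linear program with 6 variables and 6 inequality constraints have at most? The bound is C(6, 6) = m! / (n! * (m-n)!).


Each vertex corresponds to some choice of n active constraints out of m, so the number of vertices is at most C(m, n) = m! / (n!(m-n)!).
m = 6, n = 6
Numerator: 6 * 5 * 4 * 3 * 2 * 1
Denominator: 6! = 720
C(6, 6) = 1


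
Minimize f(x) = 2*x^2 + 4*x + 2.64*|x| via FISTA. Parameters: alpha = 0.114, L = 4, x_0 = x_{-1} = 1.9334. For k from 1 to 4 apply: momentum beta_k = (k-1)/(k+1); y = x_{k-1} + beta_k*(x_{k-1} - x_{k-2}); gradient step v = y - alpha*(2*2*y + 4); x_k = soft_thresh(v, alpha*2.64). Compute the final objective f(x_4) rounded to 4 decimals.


FISTA on f(x) = 2*x^2 + 4*x + 2.64*|x|
L = 4, alpha = 0.114
Iteration 1: beta = 0.0, y = 1.9334 + 0.0*(1.9334 - 1.9334) = 1.9334
  grad(y) = 11.7336, v = y - alpha*grad = 0.5958
  prox(v) = soft_thresh(0.5958, 0.301) = 0.2948
Iteration 2: beta = 0.3333, y = 0.2948 + 0.3333*(0.2948 - 1.9334) = -0.2514
  grad(y) = 2.9945, v = y - alpha*grad = -0.5928
  prox(v) = soft_thresh(-0.5928, 0.301) = -0.2918
Iteration 3: beta = 0.5, y = -0.2918 + 0.5*(-0.2918 - 0.2948) = -0.5851
  grad(y) = 1.6596, v = y - alpha*grad = -0.7743
  prox(v) = soft_thresh(-0.7743, 0.301) = -0.4733
Iteration 4: beta = 0.6, y = -0.4733 + 0.6*(-0.4733 + 0.2918) = -0.5823
  grad(y) = 1.671, v = y - alpha*grad = -0.7727
  prox(v) = soft_thresh(-0.7727, 0.301) = -0.4718
f(x_4) = 2*(-0.4718)^2 + 4*(-0.4718) + 2.64*|-0.4718| = -0.1965


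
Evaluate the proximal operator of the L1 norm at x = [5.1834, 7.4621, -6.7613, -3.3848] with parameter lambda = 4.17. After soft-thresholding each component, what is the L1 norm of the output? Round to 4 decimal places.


Soft-thresholding with lambda = 4.17:
prox(5.1834) = sign(5.1834)*max(|5.1834| - 4.17, 0) = 1.0134
prox(7.4621) = sign(7.4621)*max(|7.4621| - 4.17, 0) = 3.2921
prox(-6.7613) = sign(-6.7613)*max(|-6.7613| - 4.17, 0) = -2.5913
prox(-3.3848) = sign(-3.3848)*max(|-3.3848| - 4.17, 0) = 0.0
prox(x) = [1.0134, 3.2921, -2.5913, 0.0]
||prox(x)||_1 = 1.0134 + 3.2921 + 2.5913 + 0.0 = 6.8968


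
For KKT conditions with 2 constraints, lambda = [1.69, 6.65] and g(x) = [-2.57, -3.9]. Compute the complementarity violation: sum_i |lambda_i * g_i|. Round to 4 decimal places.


KKT complementary slackness check:
lambda_1 * g_1 = 1.69 * -2.57 = -4.3433
lambda_2 * g_2 = 6.65 * -3.9 = -25.935
Total violation = 4.3433 + 25.935 = 30.2783


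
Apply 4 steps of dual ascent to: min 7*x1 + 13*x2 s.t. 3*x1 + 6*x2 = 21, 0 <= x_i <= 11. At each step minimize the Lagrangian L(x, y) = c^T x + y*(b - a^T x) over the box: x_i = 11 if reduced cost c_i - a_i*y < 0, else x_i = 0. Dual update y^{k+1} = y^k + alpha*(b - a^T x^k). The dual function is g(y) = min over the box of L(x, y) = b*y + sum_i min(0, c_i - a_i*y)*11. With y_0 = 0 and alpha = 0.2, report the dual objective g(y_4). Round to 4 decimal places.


Dual ascent for LP: min 7*x1 + 13*x2, 3*x1 + 6*x2 = 21, 0 <= x_i <= 11
Step 1: y^k = 0.0, reduced costs: (7.0, 13.0)
  x^k = (0.0, 0.0), subgradient = b - a^T x = 21.0
  y^{k+1} = 0.0 + 0.2*21.0 = 4.2
Step 2: y^k = 4.2, reduced costs: (-5.6, -12.2)
  x^k = (11.0, 11.0), subgradient = b - a^T x = -78.0
  y^{k+1} = 4.2 + 0.2*-78.0 = -11.4
Step 3: y^k = -11.4, reduced costs: (41.2, 81.4)
  x^k = (0.0, 0.0), subgradient = b - a^T x = 21.0
  y^{k+1} = -11.4 + 0.2*21.0 = -7.2
Step 4: y^k = -7.2, reduced costs: (28.6, 56.2)
  x^k = (0.0, 0.0), subgradient = b - a^T x = 21.0
  y^{k+1} = -7.2 + 0.2*21.0 = -3.0
Dual objective at y_4 = -3.0: reduced costs (16.0, 31.0), box minimizer x = (0.0, 0.0)
g(y_4) = b*y + (c1 - a1*y)*x1 + (c2 - a2*y)*x2 = 21*(-3.0) + 16.0*0.0 + 31.0*0.0 = -63.0 + 0.0 + 0.0 = -63.0


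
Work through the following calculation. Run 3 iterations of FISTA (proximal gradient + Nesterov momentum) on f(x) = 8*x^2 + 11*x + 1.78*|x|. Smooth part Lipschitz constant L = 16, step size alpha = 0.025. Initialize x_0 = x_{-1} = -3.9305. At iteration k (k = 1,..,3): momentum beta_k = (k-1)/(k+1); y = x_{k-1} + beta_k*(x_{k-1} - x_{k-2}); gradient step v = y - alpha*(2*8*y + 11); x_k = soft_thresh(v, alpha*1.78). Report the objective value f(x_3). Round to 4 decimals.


FISTA on f(x) = 8*x^2 + 11*x + 1.78*|x|
L = 16, alpha = 0.025
Iteration 1: beta = 0.0, y = -3.9305 + 0.0*(-3.9305 + 3.9305) = -3.9305
  grad(y) = -51.888, v = y - alpha*grad = -2.6333
  prox(v) = soft_thresh(-2.6333, 0.0445) = -2.5888
Iteration 2: beta = 0.3333, y = -2.5888 + 0.3333*(-2.5888 + 3.9305) = -2.1416
  grad(y) = -23.2651, v = y - alpha*grad = -1.5599
  prox(v) = soft_thresh(-1.5599, 0.0445) = -1.5154
Iteration 3: beta = 0.5, y = -1.5154 + 0.5*(-1.5154 + 2.5888) = -0.9788
  grad(y) = -4.6602, v = y - alpha*grad = -0.8623
  prox(v) = soft_thresh(-0.8623, 0.0445) = -0.8178
f(x_3) = 8*(-0.8178)^2 + 11*(-0.8178) + 1.78*|-0.8178| = -2.1899


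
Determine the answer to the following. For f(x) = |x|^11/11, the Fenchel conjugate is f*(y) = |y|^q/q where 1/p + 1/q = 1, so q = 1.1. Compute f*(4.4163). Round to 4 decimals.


The conjugate exponent q satisfies 1/p + 1/q = 1.
p = 11, so q = 11/(11 - 1) = 1.1
|y|^q = 4.4163^1.1 = 5.1235
f*(4.4163) = 5.1235 / 1.1 = 4.6577


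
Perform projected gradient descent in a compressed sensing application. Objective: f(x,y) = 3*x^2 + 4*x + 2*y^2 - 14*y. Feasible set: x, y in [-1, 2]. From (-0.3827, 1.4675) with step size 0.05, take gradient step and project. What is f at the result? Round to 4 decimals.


Step 1: Compute gradient at (-0.3827, 1.4675).
grad_x = 2*3*-0.3827 + 4 = 1.7038
grad_y = 2*2*1.4675 - 14 = -8.13
Step 2: Gradient step.
x_raw = -0.3827 - 0.05*1.7038 = -0.4679
y_raw = 1.4675 - 0.05*-8.13 = 1.874
Step 3: Project onto [-1, 2].
x_proj = clip(-0.4679) = -0.4679
y_proj = clip(1.874) = 1.874
Step 4: Evaluate f.
f(-0.4679, 1.874) = -20.427


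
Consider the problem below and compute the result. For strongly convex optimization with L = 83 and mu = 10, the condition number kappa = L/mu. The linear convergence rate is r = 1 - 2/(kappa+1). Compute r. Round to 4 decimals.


Step 1: Compute the condition number.
kappa = L/mu = 83/10 = 8.3
Step 2: Compute the convergence rate.
r = 1 - 2/(kappa + 1) = 1 - 2*mu/(L + mu) = (L - mu)/(L + mu) = 73/93 = 0.7849


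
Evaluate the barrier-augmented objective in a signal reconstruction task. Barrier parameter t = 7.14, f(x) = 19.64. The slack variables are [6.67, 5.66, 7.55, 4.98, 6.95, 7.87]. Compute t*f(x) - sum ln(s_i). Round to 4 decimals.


Step 1: Compute log-barrier.
ln values: [1.8976, 1.7334, 2.0215, 1.6054, 1.9387, 2.0631]
phi = -(1.8976 + 1.7334 + 2.0215 + 1.6054 + 1.9387 + 2.0631) = -11.2598
Step 2: Compute augmented objective.
t*f(x) = 7.14*19.64 = 140.2296
Total = 140.2296 - 11.2598 = 128.9698


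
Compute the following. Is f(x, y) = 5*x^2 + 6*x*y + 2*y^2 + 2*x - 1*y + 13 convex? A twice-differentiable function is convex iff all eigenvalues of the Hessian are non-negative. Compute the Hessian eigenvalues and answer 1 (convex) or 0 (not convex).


The Hessian of f(x,y) = 5*x^2 + 6*x*y + 2*y^2 + 2*x - 1*y + 13 is:
H = [[10, 6], [6, 4]]
Trace = 10 + 4 = 14
Determinant = 10*4 - (6)^2 = 4
Discriminant = (14)^2 - 4*4 = 180.0
Eigenvalues: lambda_1 = 0.2918, lambda_2 = 13.7082
The function is convex.

1


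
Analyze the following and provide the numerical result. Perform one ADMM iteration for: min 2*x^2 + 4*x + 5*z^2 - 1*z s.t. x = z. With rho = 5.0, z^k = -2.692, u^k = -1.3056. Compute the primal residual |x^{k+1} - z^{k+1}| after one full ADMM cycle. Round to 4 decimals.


ADMM iteration with rho = 5.0, z^k = -2.692, u^k = -1.3056
Step 1: x-update.
Minimize 2*x^2 + 4*x + (5.0/2)*(x + 2.692 - 1.3056)^2
FOC: (2*2 + 5.0)*x = -4 + 5.0*(-2.692 + 1.3056)
x^{k+1} = -1.2147
Step 2: z-update.
Minimize 5*z^2 - 1*z + (5.0/2)*(-1.2147 - z - 1.3056)^2
FOC: (2*5 + 5.0)*z = 1 + 5.0*(-1.2147 - 1.3056)
z^{k+1} = -0.7734
Step 3: u-update.
u^{k+1} = -1.3056 - 1.2147 + 0.7734 = -1.7468
Step 4: Primal residual = |-1.2147 + 0.7734| = 0.4412


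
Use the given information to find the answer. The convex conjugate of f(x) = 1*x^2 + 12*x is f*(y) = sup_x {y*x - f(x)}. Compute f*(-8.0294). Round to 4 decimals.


f*(y) = sup_x {y*x - a*x^2 - b*x} = sup_x {(y-b)*x - a*x^2}
FOC: (y - b) - 2a*x = 0 => x* = (y - b)/(2a)
x* = (-8.0294 - 12)/(2*1) = -10.0147
f*(-8.0294) = (y-b)^2/(4a) = (-8.0294 - 12)^2/(4*1)
= 401.1769/4 = 100.2942


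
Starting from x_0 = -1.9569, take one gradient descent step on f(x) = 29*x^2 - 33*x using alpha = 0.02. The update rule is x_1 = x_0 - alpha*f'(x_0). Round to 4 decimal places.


We compute the gradient at x_0 and apply the update.
f'(x) = 58*x - 33
f'(-1.9569) = 58*-1.9569 - 33 = -146.5002
x_1 = -1.9569 - 0.02*-146.5002 = 0.9731


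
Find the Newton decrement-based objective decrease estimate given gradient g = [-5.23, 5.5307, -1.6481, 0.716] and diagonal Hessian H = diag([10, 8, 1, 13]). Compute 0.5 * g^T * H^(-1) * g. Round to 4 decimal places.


Step 1: H is diagonal, so H^(-1) * g = [-0.523, 0.6913, -1.6481, 0.0551].
Step 2: g^T H^(-1) g = sum_i g_i^2 / H_ii
  = (-5.23)^2/10 + (5.5307)^2/8 + (-1.6481)^2/1 + (0.716)^2/13
  = 2.7353 + 3.8236 + 2.7162 + 0.0394 = 9.3145
Step 3: Objective decrease = 0.5 * g^T H^(-1) g = 4.6573


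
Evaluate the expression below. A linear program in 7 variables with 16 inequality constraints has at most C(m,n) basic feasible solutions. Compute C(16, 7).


Each vertex corresponds to some choice of n active constraints out of m, so the number of vertices is at most C(m, n) = m! / (n!(m-n)!).
m = 16, n = 7
Numerator: 16 * 15 * 14 * 13 * 12 * 11 * 10
Denominator: 7! = 5040
C(16, 7) = 11440


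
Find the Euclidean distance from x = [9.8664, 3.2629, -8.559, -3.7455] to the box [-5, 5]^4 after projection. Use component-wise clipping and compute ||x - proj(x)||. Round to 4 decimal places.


Project each component onto [-5, 5].
clip(9.8664) = 5.0, clip(3.2629) = 3.2629, clip(-8.559) = -5.0, clip(-3.7455) = -3.7455
Projection = [5.0, 3.2629, -5.0, -3.7455]
Squared diffs: [23.6818, 0.0, 12.6665, 0.0]
Distance = sqrt(36.3483) = 6.029


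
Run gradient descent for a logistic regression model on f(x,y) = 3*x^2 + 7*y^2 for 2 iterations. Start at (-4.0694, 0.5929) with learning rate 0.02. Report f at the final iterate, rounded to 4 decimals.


Gradient descent on f(x,y) = 3*x^2 + 7*y^2.
Starting point: (-4.0694, 0.5929), alpha = 0.02
Step 1: grad_x = 2*3*-4.0694 = -24.4164, grad_y = 2*7*0.5929 = 8.3006
  x_1 = -4.0694 - 0.02*-24.4164 = -3.5811
  y_1 = 0.5929 - 0.02*8.3006 = 0.4269
Step 2: grad_x = 2*3*-3.5811 = -21.4864, grad_y = 2*7*0.4269 = 5.9764
  x_2 = -3.5811 - 0.02*-21.4864 = -3.1513
  y_2 = 0.4269 - 0.02*5.9764 = 0.3074
f(-3.1513, 0.3074) = 3*(-3.1513)^2 + 7*0.3074^2 = 30.4542


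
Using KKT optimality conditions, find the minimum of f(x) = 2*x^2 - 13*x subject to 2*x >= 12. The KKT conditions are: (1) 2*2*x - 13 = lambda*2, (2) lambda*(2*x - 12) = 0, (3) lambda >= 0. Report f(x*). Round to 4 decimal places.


Step 1: Try lambda = 0 (constraint inactive).
x_unc = 13/(2*2) = 3.25
Check: 2*3.25 = 6.5 < 12 -- violated!
Step 2: Constraint must be active: 2*x = 12
x* = 12/2 = 6.0
lambda = (2*2*6.0 - 13)/2 = 5.5
Step 3: Compute optimal value.
f(x*) = 2*6.0^2 - 13*6.0 = -6.0


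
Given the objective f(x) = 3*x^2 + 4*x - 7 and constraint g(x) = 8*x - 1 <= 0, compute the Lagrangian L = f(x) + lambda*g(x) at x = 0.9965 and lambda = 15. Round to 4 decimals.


Step 1: Evaluate f(x).
f(0.9965) = 3*0.9965^2 + 4*0.9965 - 7 = -0.035
Step 2: Evaluate g(x).
g(0.9965) = 8*0.9965 - 1 = 6.972
Step 3: Compute Lagrangian.
L = -0.035 + 15*6.972 = 104.545


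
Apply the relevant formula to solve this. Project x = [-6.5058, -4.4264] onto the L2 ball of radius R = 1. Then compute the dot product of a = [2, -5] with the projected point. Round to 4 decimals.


Step 1: Compute ||x|| (intermediates to 6 decimals).
||x|| = sqrt((-6.5058)^2 + (-4.4264)^2) = 7.868828
Step 2: Project.
Since ||x|| > R, scale = R/||x|| = 1/7.868828 = 0.127084, proj(x) = scale * x
proj(x) = [-0.826783, -0.562525]
Step 3: Dot product.
a^T * proj(x) = 2*(-0.826783) - 5*(-0.562525) = 1.1591


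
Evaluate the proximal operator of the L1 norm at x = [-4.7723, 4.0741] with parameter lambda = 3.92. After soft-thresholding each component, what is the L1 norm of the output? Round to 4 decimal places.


Soft-thresholding with lambda = 3.92:
prox(-4.7723) = sign(-4.7723)*max(|-4.7723| - 3.92, 0) = -0.8523
prox(4.0741) = sign(4.0741)*max(|4.0741| - 3.92, 0) = 0.1541
prox(x) = [-0.8523, 0.1541]
||prox(x)||_1 = 0.8523 + 0.1541 = 1.0064


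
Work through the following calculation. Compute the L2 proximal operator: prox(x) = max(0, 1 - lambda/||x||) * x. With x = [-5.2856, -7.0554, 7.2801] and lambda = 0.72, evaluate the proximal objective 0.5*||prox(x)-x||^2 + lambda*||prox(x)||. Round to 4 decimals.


Step 1: Compute ||x||.
||x|| = 11.4331
Step 2: Compute scaling factor.
scale = max(0, 1 - 0.72/11.4331) = 0.937
Step 3: prox(x) = [-4.9527, -6.6111, 6.8216]
||prox(x)|| = 10.7131
Step 4: Proximal objective.
0.5*||prox-x||^2 = 0.2592
lambda*||prox|| = 7.7134
Total = 7.9726


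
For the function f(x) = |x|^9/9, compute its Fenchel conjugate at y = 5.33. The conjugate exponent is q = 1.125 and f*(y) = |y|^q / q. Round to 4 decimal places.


The conjugate exponent q satisfies 1/p + 1/q = 1.
p = 9, so q = 9/(9 - 1) = 1.125
|y|^q = 5.33^1.125 = 6.57
f*(5.33) = 6.57 / 1.125 = 5.84


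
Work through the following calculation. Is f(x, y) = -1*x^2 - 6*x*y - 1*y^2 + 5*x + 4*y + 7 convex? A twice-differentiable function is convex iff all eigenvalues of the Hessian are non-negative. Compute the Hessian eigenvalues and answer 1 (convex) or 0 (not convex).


The Hessian of f(x,y) = -1*x^2 - 6*x*y - 1*y^2 + 5*x + 4*y + 7 is:
H = [[-2, -6], [-6, -2]]
Trace = -2 - 2 = -4
Determinant = -2*-2 - (-6)^2 = -32
Discriminant = (-4)^2 - 4*-32 = 144.0
Eigenvalues: lambda_1 = -8.0, lambda_2 = 4.0
The function is not convex.

0


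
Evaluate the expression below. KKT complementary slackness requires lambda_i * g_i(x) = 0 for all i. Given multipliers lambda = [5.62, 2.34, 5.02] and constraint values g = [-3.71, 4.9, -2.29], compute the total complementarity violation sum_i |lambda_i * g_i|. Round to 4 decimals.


KKT complementary slackness check:
lambda_1 * g_1 = 5.62 * -3.71 = -20.8502
lambda_2 * g_2 = 2.34 * 4.9 = 11.466
lambda_3 * g_3 = 5.02 * -2.29 = -11.4958
Total violation = 20.8502 + 11.466 + 11.4958 = 43.812


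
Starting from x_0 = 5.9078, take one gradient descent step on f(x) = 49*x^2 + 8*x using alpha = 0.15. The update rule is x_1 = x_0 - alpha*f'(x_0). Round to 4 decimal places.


We compute the gradient at x_0 and apply the update.
f'(x) = 98*x + 8
f'(5.9078) = 98*5.9078 + 8 = 586.9644
x_1 = 5.9078 - 0.15*586.9644 = -82.1369


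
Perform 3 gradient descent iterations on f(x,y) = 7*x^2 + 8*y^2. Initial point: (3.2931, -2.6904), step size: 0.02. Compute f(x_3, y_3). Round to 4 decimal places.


Gradient descent on f(x,y) = 7*x^2 + 8*y^2.
Starting point: (3.2931, -2.6904), alpha = 0.02
Step 1: grad_x = 2*7*3.2931 = 46.1034, grad_y = 2*8*-2.6904 = -43.0464
  x_1 = 3.2931 - 0.02*46.1034 = 2.371
  y_1 = -2.6904 - 0.02*-43.0464 = -1.8295
Step 2: grad_x = 2*7*2.371 = 33.1944, grad_y = 2*8*-1.8295 = -29.2716
  x_2 = 2.371 - 0.02*33.1944 = 1.7071
  y_2 = -1.8295 - 0.02*-29.2716 = -1.244
Step 3: grad_x = 2*7*1.7071 = 23.9, grad_y = 2*8*-1.244 = -19.9047
  x_3 = 1.7071 - 0.02*23.9 = 1.2291
  y_3 = -1.244 - 0.02*-19.9047 = -0.8459
f(1.2291, -0.8459) = 7*1.2291^2 + 8*(-0.8459)^2 = 16.3006


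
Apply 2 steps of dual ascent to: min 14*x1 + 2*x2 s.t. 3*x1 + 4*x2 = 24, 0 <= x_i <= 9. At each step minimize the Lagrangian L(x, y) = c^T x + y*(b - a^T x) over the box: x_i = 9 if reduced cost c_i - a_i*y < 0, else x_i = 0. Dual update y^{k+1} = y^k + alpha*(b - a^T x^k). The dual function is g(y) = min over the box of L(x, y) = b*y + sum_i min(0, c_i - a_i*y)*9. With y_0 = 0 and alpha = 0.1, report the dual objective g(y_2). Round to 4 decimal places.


Dual ascent for LP: min 14*x1 + 2*x2, 3*x1 + 4*x2 = 24, 0 <= x_i <= 9
Step 1: y^k = 0.0, reduced costs: (14.0, 2.0)
  x^k = (0.0, 0.0), subgradient = b - a^T x = 24.0
  y^{k+1} = 0.0 + 0.1*24.0 = 2.4
Step 2: y^k = 2.4, reduced costs: (6.8, -7.6)
  x^k = (0.0, 9.0), subgradient = b - a^T x = -12.0
  y^{k+1} = 2.4 + 0.1*-12.0 = 1.2
Dual objective at y_2 = 1.2: reduced costs (10.4, -2.8), box minimizer x = (0.0, 9.0)
g(y_2) = b*y + (c1 - a1*y)*x1 + (c2 - a2*y)*x2 = 24*1.2 + 10.4*0.0 + (-2.8)*9.0 = 28.8 + 0.0 - 25.2 = 3.6


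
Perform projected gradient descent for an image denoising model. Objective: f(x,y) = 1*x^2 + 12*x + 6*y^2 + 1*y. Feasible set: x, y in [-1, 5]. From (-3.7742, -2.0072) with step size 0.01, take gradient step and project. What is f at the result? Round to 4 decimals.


Step 1: Compute gradient at (-3.7742, -2.0072).
grad_x = 2*1*-3.7742 + 12 = 4.4516
grad_y = 2*6*-2.0072 + 1 = -23.0864
Step 2: Gradient step.
x_raw = -3.7742 - 0.01*4.4516 = -3.8187
y_raw = -2.0072 - 0.01*-23.0864 = -1.7763
Step 3: Project onto [-1, 5].
x_proj = clip(-3.8187) = -1.0
y_proj = clip(-1.7763) = -1.0
Step 4: Evaluate f.
f(-1.0, -1.0) = -6.0


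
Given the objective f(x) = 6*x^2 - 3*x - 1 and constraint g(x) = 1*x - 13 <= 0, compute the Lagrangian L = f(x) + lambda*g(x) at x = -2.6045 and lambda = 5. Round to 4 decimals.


Step 1: Evaluate f(x).
f(-2.6045) = 6*(-2.6045)^2 - 3*(-2.6045) - 1 = 47.514
Step 2: Evaluate g(x).
g(-2.6045) = 1*-2.6045 - 13 = -15.6045
Step 3: Compute Lagrangian.
L = 47.514 + 5*-15.6045 = -30.5085


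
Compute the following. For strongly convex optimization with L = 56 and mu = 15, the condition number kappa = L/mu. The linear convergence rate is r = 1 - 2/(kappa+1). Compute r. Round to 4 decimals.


Step 1: Compute the condition number.
kappa = L/mu = 56/15 = 3.7333
Step 2: Compute the convergence rate.
r = 1 - 2/(kappa + 1) = 1 - 2*mu/(L + mu) = (L - mu)/(L + mu) = 41/71 = 0.5775


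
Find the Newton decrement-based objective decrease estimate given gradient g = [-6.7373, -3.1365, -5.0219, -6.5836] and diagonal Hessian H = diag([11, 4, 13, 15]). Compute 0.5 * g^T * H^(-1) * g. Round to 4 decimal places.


Step 1: H is diagonal, so H^(-1) * g = [-0.6125, -0.7841, -0.3863, -0.4389].
Step 2: g^T H^(-1) g = sum_i g_i^2 / H_ii
  = (-6.7373)^2/11 + (-3.1365)^2/4 + (-5.0219)^2/13 + (-6.5836)^2/15
  = 4.1265 + 2.4594 + 1.94 + 2.8896 = 11.4154
Step 3: Objective decrease = 0.5 * g^T H^(-1) g = 5.7077


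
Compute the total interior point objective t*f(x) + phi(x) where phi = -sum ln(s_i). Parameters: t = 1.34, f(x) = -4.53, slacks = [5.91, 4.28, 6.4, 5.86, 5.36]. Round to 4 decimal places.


Step 1: Compute log-barrier.
ln values: [1.7766, 1.454, 1.8563, 1.7681, 1.679]
phi = -(1.7766 + 1.454 + 1.8563 + 1.7681 + 1.679) = -8.534
Step 2: Compute augmented objective.
t*f(x) = 1.34*-4.53 = -6.0702
Total = -6.0702 - 8.534 = -14.6042


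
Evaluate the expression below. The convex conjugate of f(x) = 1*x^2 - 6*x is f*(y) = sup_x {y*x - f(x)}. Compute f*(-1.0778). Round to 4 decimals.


f*(y) = sup_x {y*x - a*x^2 - b*x} = sup_x {(y-b)*x - a*x^2}
FOC: (y - b) - 2a*x = 0 => x* = (y - b)/(2a)
x* = (-1.0778 + 6)/(2*1) = 2.4611
f*(-1.0778) = (y-b)^2/(4a) = (-1.0778 + 6)^2/(4*1)
= 24.2281/4 = 6.057


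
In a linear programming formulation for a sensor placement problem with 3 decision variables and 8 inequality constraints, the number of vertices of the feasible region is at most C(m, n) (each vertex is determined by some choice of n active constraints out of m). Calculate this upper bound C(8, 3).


Each vertex corresponds to some choice of n active constraints out of m, so the number of vertices is at most C(m, n) = m! / (n!(m-n)!).
m = 8, n = 3
Numerator: 8 * 7 * 6
Denominator: 3! = 6
C(8, 3) = 56


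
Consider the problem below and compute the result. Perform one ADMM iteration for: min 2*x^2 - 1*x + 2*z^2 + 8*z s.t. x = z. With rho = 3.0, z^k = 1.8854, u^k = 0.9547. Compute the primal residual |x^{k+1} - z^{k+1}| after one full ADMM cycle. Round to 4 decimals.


ADMM iteration with rho = 3.0, z^k = 1.8854, u^k = 0.9547
Step 1: x-update.
Minimize 2*x^2 - 1*x + (3.0/2)*(x - 1.8854 + 0.9547)^2
FOC: (2*2 + 3.0)*x = 1 + 3.0*(1.8854 - 0.9547)
x^{k+1} = 0.5417
Step 2: z-update.
Minimize 2*z^2 + 8*z + (3.0/2)*(0.5417 - z + 0.9547)^2
FOC: (2*2 + 3.0)*z = -8 + 3.0*(0.5417 + 0.9547)
z^{k+1} = -0.5015
Step 3: u-update.
u^{k+1} = 0.9547 + 0.5417 + 0.5015 = 1.998
Step 4: Primal residual = |0.5417 + 0.5015| = 1.0433


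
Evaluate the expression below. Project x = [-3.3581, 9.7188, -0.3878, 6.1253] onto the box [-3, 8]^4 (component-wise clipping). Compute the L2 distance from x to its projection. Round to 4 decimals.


Project each component onto [-3, 8].
clip(-3.3581) = -3.0, clip(9.7188) = 8.0, clip(-0.3878) = -0.3878, clip(6.1253) = 6.1253
Projection = [-3.0, 8.0, -0.3878, 6.1253]
Squared diffs: [0.1282, 2.9543, 0.0, 0.0]
Distance = sqrt(3.0825) = 1.7557


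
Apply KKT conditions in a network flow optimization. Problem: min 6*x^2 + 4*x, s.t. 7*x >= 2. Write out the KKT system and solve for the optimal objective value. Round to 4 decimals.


Step 1: Try lambda = 0 (constraint inactive).
x_unc = -4/(2*6) = -0.3333
Check: 7*-0.3333 = -2.3331 < 2 -- violated!
Step 2: Constraint must be active: 7*x = 2
x* = 2/7 = 0.2857 (rounded; the exact value 2/7 is used below)
lambda = (2*6*(2/7) + 4)/7 = 1.0612
Step 3: Compute optimal value.
f(x*) = 6*(2/7)^2 + 4*(2/7) = 1.6327


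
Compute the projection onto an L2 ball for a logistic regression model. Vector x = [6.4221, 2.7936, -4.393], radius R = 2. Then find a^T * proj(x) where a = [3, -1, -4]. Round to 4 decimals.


Step 1: Compute ||x|| (intermediates to 6 decimals).
||x|| = sqrt(6.4221^2 + 2.7936^2 + (-4.393)^2) = 8.267165
Step 2: Project.
Since ||x|| > R, scale = R/||x|| = 2/8.267165 = 0.241921, proj(x) = scale * x
proj(x) = [1.553641, 0.675831, -1.062759]
Step 3: Dot product.
a^T * proj(x) = 3*1.553641 - 1*0.675831 - 4*(-1.062759) = 8.2361


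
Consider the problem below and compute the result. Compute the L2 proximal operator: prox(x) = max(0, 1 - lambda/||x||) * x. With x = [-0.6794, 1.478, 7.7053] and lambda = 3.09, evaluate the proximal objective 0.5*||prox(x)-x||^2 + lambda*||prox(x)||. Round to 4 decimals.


Step 1: Compute ||x||.
||x|| = 7.8751
Step 2: Compute scaling factor.
scale = max(0, 1 - 3.09/7.8751) = 0.6076
Step 3: prox(x) = [-0.4128, 0.8981, 4.6819]
||prox(x)|| = 4.7851
Step 4: Proximal objective.
0.5*||prox-x||^2 = 4.7741
lambda*||prox|| = 14.786
Total = 19.5601


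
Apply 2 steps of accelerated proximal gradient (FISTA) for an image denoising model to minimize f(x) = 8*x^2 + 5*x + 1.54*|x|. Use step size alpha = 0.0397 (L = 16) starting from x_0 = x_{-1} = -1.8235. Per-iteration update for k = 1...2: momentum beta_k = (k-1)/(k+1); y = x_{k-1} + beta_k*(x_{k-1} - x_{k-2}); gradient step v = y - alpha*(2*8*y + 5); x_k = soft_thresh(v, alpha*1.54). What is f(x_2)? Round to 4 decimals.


FISTA on f(x) = 8*x^2 + 5*x + 1.54*|x|
L = 16, alpha = 0.0397
Iteration 1: beta = 0.0, y = -1.8235 + 0.0*(-1.8235 + 1.8235) = -1.8235
  grad(y) = -24.176, v = y - alpha*grad = -0.8637
  prox(v) = soft_thresh(-0.8637, 0.0611) = -0.8026
Iteration 2: beta = 0.3333, y = -0.8026 + 0.3333*(-0.8026 + 1.8235) = -0.4623
  grad(y) = -2.3963, v = y - alpha*grad = -0.3671
  prox(v) = soft_thresh(-0.3671, 0.0611) = -0.306
f(x_2) = 8*(-0.306)^2 + 5*(-0.306) + 1.54*|-0.306| = -0.3097


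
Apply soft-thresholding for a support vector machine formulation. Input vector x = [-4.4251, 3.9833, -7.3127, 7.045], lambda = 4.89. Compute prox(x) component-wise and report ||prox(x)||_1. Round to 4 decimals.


Soft-thresholding with lambda = 4.89:
prox(-4.4251) = sign(-4.4251)*max(|-4.4251| - 4.89, 0) = 0.0
prox(3.9833) = sign(3.9833)*max(|3.9833| - 4.89, 0) = 0.0
prox(-7.3127) = sign(-7.3127)*max(|-7.3127| - 4.89, 0) = -2.4227
prox(7.045) = sign(7.045)*max(|7.045| - 4.89, 0) = 2.155
prox(x) = [0.0, 0.0, -2.4227, 2.155]
||prox(x)||_1 = 0.0 + 0.0 + 2.4227 + 2.155 = 4.5777


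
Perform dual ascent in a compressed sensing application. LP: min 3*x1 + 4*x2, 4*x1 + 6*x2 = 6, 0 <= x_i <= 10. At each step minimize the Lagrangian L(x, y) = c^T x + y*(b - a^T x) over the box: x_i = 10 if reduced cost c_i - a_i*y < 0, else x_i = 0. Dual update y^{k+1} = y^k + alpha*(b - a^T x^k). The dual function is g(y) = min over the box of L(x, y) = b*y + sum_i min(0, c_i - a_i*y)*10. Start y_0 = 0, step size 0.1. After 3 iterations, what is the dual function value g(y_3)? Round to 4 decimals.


Dual ascent for LP: min 3*x1 + 4*x2, 4*x1 + 6*x2 = 6, 0 <= x_i <= 10
Step 1: y^k = 0.0, reduced costs: (3.0, 4.0)
  x^k = (0.0, 0.0), subgradient = b - a^T x = 6.0
  y^{k+1} = 0.0 + 0.1*6.0 = 0.6
Step 2: y^k = 0.6, reduced costs: (0.6, 0.4)
  x^k = (0.0, 0.0), subgradient = b - a^T x = 6.0
  y^{k+1} = 0.6 + 0.1*6.0 = 1.2
Step 3: y^k = 1.2, reduced costs: (-1.8, -3.2)
  x^k = (10.0, 10.0), subgradient = b - a^T x = -94.0
  y^{k+1} = 1.2 + 0.1*-94.0 = -8.2
Dual objective at y_3 = -8.2: reduced costs (35.8, 53.2), box minimizer x = (0.0, 0.0)
g(y_3) = b*y + (c1 - a1*y)*x1 + (c2 - a2*y)*x2 = 6*(-8.2) + 35.8*0.0 + 53.2*0.0 = -49.2 + 0.0 + 0.0 = -49.2


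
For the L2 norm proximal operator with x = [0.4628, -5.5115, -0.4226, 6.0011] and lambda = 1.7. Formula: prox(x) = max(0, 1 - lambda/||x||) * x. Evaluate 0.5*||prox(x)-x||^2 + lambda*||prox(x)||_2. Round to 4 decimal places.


Step 1: Compute ||x||.
||x|| = 8.1721
Step 2: Compute scaling factor.
scale = max(0, 1 - 1.7/8.1721) = 0.792
Step 3: prox(x) = [0.3665, -4.365, -0.3347, 4.7527]
||prox(x)|| = 6.4721
Step 4: Proximal objective.
0.5*||prox-x||^2 = 1.445
lambda*||prox|| = 11.0026
Total = 12.4475


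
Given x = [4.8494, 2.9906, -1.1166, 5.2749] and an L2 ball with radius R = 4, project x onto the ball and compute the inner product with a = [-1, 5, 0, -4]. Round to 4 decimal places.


Step 1: Compute ||x|| (intermediates to 6 decimals).
||x|| = sqrt(4.8494^2 + 2.9906^2 + (-1.1166)^2 + 5.2749^2) = 7.844217
Step 2: Project.
Since ||x|| > R, scale = R/||x|| = 4/7.844217 = 0.50993, proj(x) = scale * x
proj(x) = [2.472855, 1.524997, -0.569388, 2.68983]
Step 3: Dot product.
a^T * proj(x) = -1*2.472855 + 5*1.524997 + 0*(-0.569388) - 4*2.68983 = -5.6072


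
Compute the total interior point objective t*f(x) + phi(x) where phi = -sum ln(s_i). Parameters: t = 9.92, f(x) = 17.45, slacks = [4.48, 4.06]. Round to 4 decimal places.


Step 1: Compute log-barrier.
ln values: [1.4996, 1.4012]
phi = -(1.4996 + 1.4012) = -2.9008
Step 2: Compute augmented objective.
t*f(x) = 9.92*17.45 = 173.104
Total = 173.104 - 2.9008 = 170.2032


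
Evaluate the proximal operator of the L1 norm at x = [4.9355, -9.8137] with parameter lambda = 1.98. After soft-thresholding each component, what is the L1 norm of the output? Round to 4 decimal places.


Soft-thresholding with lambda = 1.98:
prox(4.9355) = sign(4.9355)*max(|4.9355| - 1.98, 0) = 2.9555
prox(-9.8137) = sign(-9.8137)*max(|-9.8137| - 1.98, 0) = -7.8337
prox(x) = [2.9555, -7.8337]
||prox(x)||_1 = 2.9555 + 7.8337 = 10.7892


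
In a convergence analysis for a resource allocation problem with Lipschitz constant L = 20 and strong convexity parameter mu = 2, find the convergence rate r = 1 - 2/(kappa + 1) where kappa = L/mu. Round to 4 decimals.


Step 1: Compute the condition number.
kappa = L/mu = 20/2 = 10.0
Step 2: Compute the convergence rate.
r = 1 - 2/(kappa + 1) = 1 - 2*mu/(L + mu) = (L - mu)/(L + mu) = 18/22 = 0.8182
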